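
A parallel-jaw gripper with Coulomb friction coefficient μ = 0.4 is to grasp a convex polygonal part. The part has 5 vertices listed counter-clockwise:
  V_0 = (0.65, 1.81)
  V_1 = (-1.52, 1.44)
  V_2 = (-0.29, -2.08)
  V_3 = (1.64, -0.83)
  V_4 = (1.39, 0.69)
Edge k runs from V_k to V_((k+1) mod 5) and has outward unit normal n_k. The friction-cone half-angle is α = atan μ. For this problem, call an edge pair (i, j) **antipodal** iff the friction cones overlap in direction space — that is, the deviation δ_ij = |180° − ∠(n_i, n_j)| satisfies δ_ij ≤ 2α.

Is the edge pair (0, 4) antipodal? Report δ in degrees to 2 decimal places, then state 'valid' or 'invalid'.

δ = 113.78°, invalid

α = atan 0.4 = 21.80°;  2α = 43.60°
edge 0: e_0 = (-2.17, -0.37);  n_0 = (-0.1681, +0.9858)
edge 4: e_4 = (-0.74, +1.12);  n_4 = (+0.8343, +0.5513)
∠(n_0, n_4) = 66.22°
δ = |180° − 66.22°| = 113.78°
113.78° > 2α = 43.60°  →  invalid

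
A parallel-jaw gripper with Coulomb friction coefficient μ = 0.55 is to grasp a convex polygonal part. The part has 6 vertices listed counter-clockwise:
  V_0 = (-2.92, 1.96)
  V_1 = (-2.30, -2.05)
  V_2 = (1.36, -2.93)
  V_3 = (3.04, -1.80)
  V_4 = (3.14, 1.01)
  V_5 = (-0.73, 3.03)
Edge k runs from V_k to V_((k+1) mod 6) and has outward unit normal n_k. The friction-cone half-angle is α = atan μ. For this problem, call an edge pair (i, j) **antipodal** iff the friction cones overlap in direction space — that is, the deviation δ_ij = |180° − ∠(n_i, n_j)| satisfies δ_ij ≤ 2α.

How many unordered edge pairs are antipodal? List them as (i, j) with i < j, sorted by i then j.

count = 5; pairs: (0,3), (0,4), (1,4), (1,5), (2,5)

α = atan 0.55 = 28.81°;  2α = 57.62°
n_0 = (-0.9883, -0.1528)
n_1 = (-0.2338, -0.9723)
n_2 = (+0.5581, -0.8298)
n_3 = (+0.9994, -0.0356)
n_4 = (+0.4627, +0.8865)
n_5 = (-0.4390, +0.8985)
  (0,1): δ = 112.31°  ·
  (0,2): δ = 64.86°  ·
  (0,3): δ = 10.83°  ✓
  (0,4): δ = 53.65°  ✓
  (0,5): δ = 107.25°  ·
  (1,2): δ = 132.56°  ·
  (1,3): δ = 78.52°  ·
  (1,4): δ = 14.04°  ✓
  (1,5): δ = 39.56°  ✓
  (2,3): δ = 125.96°  ·
  (2,4): δ = 61.49°  ·
  (2,5): δ = 7.89°  ✓
  (3,4): δ = 115.52°  ·
  (3,5): δ = 61.92°  ·
  (4,5): δ = 126.40°  ·
antipodal pairs: 5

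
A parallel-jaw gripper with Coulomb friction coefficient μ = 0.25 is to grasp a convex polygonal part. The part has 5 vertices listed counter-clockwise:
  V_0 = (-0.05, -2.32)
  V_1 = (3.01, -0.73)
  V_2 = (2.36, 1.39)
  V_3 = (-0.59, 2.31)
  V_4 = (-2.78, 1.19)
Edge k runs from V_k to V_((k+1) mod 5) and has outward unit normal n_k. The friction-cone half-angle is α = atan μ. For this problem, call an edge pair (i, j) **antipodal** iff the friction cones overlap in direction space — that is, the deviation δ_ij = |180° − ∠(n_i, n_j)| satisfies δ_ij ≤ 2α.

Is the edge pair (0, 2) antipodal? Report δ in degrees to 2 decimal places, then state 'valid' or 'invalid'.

δ = 44.78°, invalid

α = atan 0.25 = 14.04°;  2α = 28.07°
edge 0: e_0 = (+3.06, +1.59);  n_0 = (+0.4611, -0.8874)
edge 2: e_2 = (-2.95, +0.92);  n_2 = (+0.2977, +0.9547)
∠(n_0, n_2) = 135.22°
δ = |180° − 135.22°| = 44.78°
44.78° > 2α = 28.07°  →  invalid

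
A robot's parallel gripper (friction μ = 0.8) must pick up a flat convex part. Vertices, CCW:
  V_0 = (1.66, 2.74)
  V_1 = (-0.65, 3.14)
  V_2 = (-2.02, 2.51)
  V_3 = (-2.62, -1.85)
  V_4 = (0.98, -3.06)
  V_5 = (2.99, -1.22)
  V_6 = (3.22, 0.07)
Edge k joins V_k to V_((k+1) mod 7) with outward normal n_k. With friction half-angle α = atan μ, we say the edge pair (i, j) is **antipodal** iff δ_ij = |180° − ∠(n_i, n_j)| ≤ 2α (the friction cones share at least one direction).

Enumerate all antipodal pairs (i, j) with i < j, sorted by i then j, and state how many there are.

α = atan 0.8 = 38.66°;  2α = 77.32°
n_0 = (+0.1706, +0.9853)
n_1 = (-0.4178, +0.9085)
n_2 = (-0.9907, +0.1363)
n_3 = (-0.3186, -0.9479)
n_4 = (+0.6752, -0.7376)
n_5 = (+0.9845, -0.1755)
n_6 = (+0.8634, +0.5045)
  (0,1): δ = 145.48°  ·
  (0,2): δ = 88.01°  ·
  (0,3): δ = 8.75°  ✓
  (0,4): δ = 52.30°  ✓
  (0,5): δ = 89.71°  ·
  (0,6): δ = 130.12°  ·
  (1,2): δ = 122.53°  ·
  (1,3): δ = 43.27°  ✓
  (1,4): δ = 17.78°  ✓
  (1,5): δ = 55.20°  ✓
  (1,6): δ = 95.60°  ·
  (2,3): δ = 100.74°  ·
  (2,4): δ = 39.69°  ✓
  (2,5): δ = 2.27°  ✓
  (2,6): δ = 38.13°  ✓
  (3,4): δ = 118.95°  ·
  (3,5): δ = 81.53°  ·
  (3,6): δ = 41.13°  ✓
  (4,5): δ = 142.58°  ·
  (4,6): δ = 102.18°  ·
  (5,6): δ = 139.59°  ·
antipodal pairs: 9

count = 9; pairs: (0,3), (0,4), (1,3), (1,4), (1,5), (2,4), (2,5), (2,6), (3,6)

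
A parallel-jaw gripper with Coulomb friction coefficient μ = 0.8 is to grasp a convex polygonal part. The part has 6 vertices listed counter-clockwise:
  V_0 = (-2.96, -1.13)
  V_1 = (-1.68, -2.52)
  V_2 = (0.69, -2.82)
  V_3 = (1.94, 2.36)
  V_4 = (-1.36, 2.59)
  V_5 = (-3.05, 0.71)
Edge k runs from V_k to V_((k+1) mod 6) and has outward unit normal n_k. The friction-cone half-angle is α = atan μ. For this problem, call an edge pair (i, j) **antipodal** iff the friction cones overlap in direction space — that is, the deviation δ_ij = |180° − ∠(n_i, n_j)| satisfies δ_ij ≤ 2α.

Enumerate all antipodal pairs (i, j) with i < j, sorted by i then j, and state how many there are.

α = atan 0.8 = 38.66°;  2α = 77.32°
n_0 = (-0.7356, -0.6774)
n_1 = (-0.1256, -0.9921)
n_2 = (+0.9721, -0.2346)
n_3 = (+0.0695, +0.9976)
n_4 = (-0.7437, +0.6685)
n_5 = (-0.9988, -0.0489)
  (0,1): δ = 139.86°  ·
  (0,2): δ = 56.21°  ✓
  (0,3): δ = 43.37°  ✓
  (0,4): δ = 95.41°  ·
  (0,5): δ = 140.16°  ·
  (1,2): δ = 96.35°  ·
  (1,3): δ = 3.23°  ✓
  (1,4): δ = 55.26°  ✓
  (1,5): δ = 100.01°  ·
  (2,3): δ = 80.42°  ·
  (2,4): δ = 28.39°  ✓
  (2,5): δ = 16.37°  ✓
  (3,4): δ = 127.97°  ·
  (3,5): δ = 83.21°  ·
  (4,5): δ = 135.25°  ·
antipodal pairs: 6

count = 6; pairs: (0,2), (0,3), (1,3), (1,4), (2,4), (2,5)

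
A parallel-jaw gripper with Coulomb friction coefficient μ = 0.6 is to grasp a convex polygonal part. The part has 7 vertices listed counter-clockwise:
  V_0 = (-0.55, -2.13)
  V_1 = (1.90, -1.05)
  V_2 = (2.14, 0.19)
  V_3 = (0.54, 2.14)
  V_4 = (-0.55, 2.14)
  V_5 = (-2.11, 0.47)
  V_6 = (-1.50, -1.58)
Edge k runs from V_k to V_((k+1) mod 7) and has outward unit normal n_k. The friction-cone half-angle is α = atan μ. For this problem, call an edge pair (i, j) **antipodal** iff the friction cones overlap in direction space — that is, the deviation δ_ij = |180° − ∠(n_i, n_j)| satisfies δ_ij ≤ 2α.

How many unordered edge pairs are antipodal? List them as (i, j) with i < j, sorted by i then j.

α = atan 0.6 = 30.96°;  2α = 61.93°
n_0 = (+0.4034, -0.9150)
n_1 = (+0.9818, -0.1900)
n_2 = (+0.7731, +0.6343)
n_3 = (+0.0000, +1.0000)
n_4 = (-0.7308, +0.6826)
n_5 = (-0.9585, -0.2852)
n_6 = (-0.5010, -0.8654)
  (0,1): δ = 124.74°  ·
  (0,2): δ = 74.42°  ·
  (0,3): δ = 23.79°  ✓
  (0,4): δ = 23.16°  ✓
  (0,5): δ = 82.78°  ·
  (0,6): δ = 126.14°  ·
  (1,2): δ = 129.68°  ·
  (1,3): δ = 79.05°  ·
  (1,4): δ = 32.10°  ✓
  (1,5): δ = 27.53°  ✓
  (1,6): δ = 70.89°  ·
  (2,3): δ = 129.37°  ·
  (2,4): δ = 82.42°  ·
  (2,5): δ = 22.80°  ✓
  (2,6): δ = 20.56°  ✓
  (3,4): δ = 133.05°  ·
  (3,5): δ = 73.43°  ·
  (3,6): δ = 30.07°  ✓
  (4,5): δ = 120.38°  ·
  (4,6): δ = 77.02°  ·
  (5,6): δ = 136.64°  ·
antipodal pairs: 7

count = 7; pairs: (0,3), (0,4), (1,4), (1,5), (2,5), (2,6), (3,6)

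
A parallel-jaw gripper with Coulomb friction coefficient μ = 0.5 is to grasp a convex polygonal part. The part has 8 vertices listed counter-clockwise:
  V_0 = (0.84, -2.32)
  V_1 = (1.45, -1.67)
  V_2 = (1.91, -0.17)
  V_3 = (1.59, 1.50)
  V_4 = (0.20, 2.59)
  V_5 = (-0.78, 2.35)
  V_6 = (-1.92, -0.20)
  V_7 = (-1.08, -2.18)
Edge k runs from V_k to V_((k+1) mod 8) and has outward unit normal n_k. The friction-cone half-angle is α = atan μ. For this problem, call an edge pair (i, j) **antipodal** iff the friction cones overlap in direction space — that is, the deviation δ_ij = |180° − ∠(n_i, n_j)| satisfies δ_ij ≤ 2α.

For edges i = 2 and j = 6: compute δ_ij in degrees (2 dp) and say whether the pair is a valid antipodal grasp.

α = atan 0.5 = 26.57°;  2α = 53.13°
edge 2: e_2 = (-0.32, +1.67);  n_2 = (+0.9821, +0.1882)
edge 6: e_6 = (+0.84, -1.98);  n_6 = (-0.9206, -0.3905)
∠(n_2, n_6) = 167.86°
δ = |180° − 167.86°| = 12.14°
12.14° ≤ 2α = 53.13°  →  valid

δ = 12.14°, valid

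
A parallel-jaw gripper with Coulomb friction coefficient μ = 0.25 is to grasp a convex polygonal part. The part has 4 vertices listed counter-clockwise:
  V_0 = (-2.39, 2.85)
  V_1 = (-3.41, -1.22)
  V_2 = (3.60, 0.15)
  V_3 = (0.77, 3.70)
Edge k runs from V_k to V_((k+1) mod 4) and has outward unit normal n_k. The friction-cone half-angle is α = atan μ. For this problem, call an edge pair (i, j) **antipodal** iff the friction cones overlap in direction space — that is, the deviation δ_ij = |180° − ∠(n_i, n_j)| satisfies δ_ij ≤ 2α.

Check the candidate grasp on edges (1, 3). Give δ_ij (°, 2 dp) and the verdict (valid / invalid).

δ = 4.00°, valid

α = atan 0.25 = 14.04°;  2α = 28.07°
edge 1: e_1 = (+7.01, +1.37);  n_1 = (+0.1918, -0.9814)
edge 3: e_3 = (-3.16, -0.85);  n_3 = (-0.2598, +0.9657)
∠(n_1, n_3) = 176.00°
δ = |180° − 176.00°| = 4.00°
4.00° ≤ 2α = 28.07°  →  valid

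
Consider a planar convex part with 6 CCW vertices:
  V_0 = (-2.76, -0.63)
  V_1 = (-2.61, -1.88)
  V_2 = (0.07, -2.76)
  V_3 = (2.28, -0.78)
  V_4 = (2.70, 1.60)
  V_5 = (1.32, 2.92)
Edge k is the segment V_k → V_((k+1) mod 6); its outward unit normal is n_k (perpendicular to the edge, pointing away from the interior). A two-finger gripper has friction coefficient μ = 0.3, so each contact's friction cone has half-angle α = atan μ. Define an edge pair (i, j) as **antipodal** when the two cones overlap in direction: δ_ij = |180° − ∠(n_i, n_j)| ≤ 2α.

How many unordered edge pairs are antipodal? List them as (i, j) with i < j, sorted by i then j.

α = atan 0.3 = 16.70°;  2α = 33.40°
n_0 = (-0.9929, -0.1191)
n_1 = (-0.3120, -0.9501)
n_2 = (+0.6673, -0.7448)
n_3 = (+0.9848, -0.1738)
n_4 = (+0.6912, +0.7226)
n_5 = (-0.6564, +0.7544)
  (0,1): δ = 115.02°  ·
  (0,2): δ = 54.98°  ·
  (0,3): δ = 16.85°  ✓
  (0,4): δ = 39.43°  ·
  (0,5): δ = 124.18°  ·
  (1,2): δ = 119.96°  ·
  (1,3): δ = 81.83°  ·
  (1,4): δ = 25.55°  ✓
  (1,5): δ = 59.20°  ·
  (2,3): δ = 141.87°  ·
  (2,4): δ = 85.59°  ·
  (2,5): δ = 0.83°  ✓
  (3,4): δ = 123.72°  ·
  (3,5): δ = 38.97°  ·
  (4,5): δ = 95.25°  ·
antipodal pairs: 3

count = 3; pairs: (0,3), (1,4), (2,5)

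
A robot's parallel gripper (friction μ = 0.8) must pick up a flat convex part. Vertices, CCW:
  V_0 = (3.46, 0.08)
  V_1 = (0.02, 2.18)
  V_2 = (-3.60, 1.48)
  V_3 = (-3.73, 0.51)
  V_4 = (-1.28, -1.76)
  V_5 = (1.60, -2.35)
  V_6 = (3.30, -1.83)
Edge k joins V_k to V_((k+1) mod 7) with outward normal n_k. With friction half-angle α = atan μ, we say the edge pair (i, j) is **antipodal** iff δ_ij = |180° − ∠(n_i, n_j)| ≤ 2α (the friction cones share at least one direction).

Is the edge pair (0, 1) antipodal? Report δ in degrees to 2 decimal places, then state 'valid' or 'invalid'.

δ = 137.65°, invalid

α = atan 0.8 = 38.66°;  2α = 77.32°
edge 0: e_0 = (-3.44, +2.10);  n_0 = (+0.5210, +0.8535)
edge 1: e_1 = (-3.62, -0.70);  n_1 = (-0.1899, +0.9818)
∠(n_0, n_1) = 42.35°
δ = |180° − 42.35°| = 137.65°
137.65° > 2α = 77.32°  →  invalid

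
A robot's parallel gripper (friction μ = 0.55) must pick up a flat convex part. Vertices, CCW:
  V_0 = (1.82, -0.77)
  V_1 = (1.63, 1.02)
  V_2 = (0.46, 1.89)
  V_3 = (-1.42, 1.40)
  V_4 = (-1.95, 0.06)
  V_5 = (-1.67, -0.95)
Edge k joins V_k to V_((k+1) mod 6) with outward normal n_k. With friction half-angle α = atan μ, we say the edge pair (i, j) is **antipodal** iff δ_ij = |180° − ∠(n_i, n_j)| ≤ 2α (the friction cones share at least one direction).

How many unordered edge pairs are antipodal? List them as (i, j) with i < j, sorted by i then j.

count = 5; pairs: (0,3), (0,4), (1,4), (1,5), (2,5)

α = atan 0.55 = 28.81°;  2α = 57.62°
n_0 = (+0.9944, +0.1056)
n_1 = (+0.5967, +0.8025)
n_2 = (-0.2522, +0.9677)
n_3 = (-0.9299, +0.3678)
n_4 = (-0.9637, -0.2672)
n_5 = (+0.0515, -0.9987)
  (0,1): δ = 132.69°  ·
  (0,2): δ = 81.45°  ·
  (0,3): δ = 27.64°  ✓
  (0,4): δ = 9.44°  ✓
  (0,5): δ = 86.89°  ·
  (1,2): δ = 128.76°  ·
  (1,3): δ = 74.95°  ·
  (1,4): δ = 37.87°  ✓
  (1,5): δ = 39.59°  ✓
  (2,3): δ = 126.19°  ·
  (2,4): δ = 89.11°  ·
  (2,5): δ = 11.66°  ✓
  (3,4): δ = 142.93°  ·
  (3,5): δ = 65.47°  ·
  (4,5): δ = 102.54°  ·
antipodal pairs: 5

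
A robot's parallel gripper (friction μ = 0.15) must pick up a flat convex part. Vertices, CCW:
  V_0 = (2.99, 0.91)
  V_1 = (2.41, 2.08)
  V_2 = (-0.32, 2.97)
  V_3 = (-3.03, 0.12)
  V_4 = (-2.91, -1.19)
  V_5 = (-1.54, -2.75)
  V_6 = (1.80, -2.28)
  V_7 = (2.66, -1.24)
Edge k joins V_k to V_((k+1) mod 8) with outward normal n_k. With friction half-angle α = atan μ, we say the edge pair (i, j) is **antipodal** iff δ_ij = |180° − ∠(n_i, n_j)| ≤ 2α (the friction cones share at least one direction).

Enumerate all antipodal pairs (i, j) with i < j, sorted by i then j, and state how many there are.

α = atan 0.15 = 8.53°;  2α = 17.06°
n_0 = (+0.8960, +0.4441)
n_1 = (+0.3100, +0.9508)
n_2 = (-0.7247, +0.6891)
n_3 = (-0.9958, -0.0912)
n_4 = (-0.7514, -0.6599)
n_5 = (+0.1393, -0.9902)
n_6 = (+0.7706, -0.6373)
n_7 = (+0.9884, -0.1517)
  (0,1): δ = 134.43°  ·
  (0,2): δ = 69.93°  ·
  (0,3): δ = 21.13°  ·
  (0,4): δ = 14.92°  ✓
  (0,5): δ = 71.64°  ·
  (0,6): δ = 114.04°  ·
  (0,7): δ = 144.91°  ·
  (1,2): δ = 115.50°  ·
  (1,3): δ = 66.71°  ·
  (1,4): δ = 30.65°  ·
  (1,5): δ = 26.07°  ·
  (1,6): δ = 68.47°  ·
  (1,7): δ = 99.33°  ·
  (2,3): δ = 131.21°  ·
  (2,4): δ = 95.15°  ·
  (2,5): δ = 38.43°  ·
  (2,6): δ = 3.97°  ✓
  (2,7): δ = 34.83°  ·
  (3,4): δ = 143.94°  ·
  (3,5): δ = 87.22°  ·
  (3,6): δ = 44.82°  ·
  (3,7): δ = 13.96°  ✓
  (4,5): δ = 123.28°  ·
  (4,6): δ = 80.88°  ·
  (4,7): δ = 50.02°  ·
  (5,6): δ = 137.60°  ·
  (5,7): δ = 106.74°  ·
  (6,7): δ = 149.14°  ·
antipodal pairs: 3

count = 3; pairs: (0,4), (2,6), (3,7)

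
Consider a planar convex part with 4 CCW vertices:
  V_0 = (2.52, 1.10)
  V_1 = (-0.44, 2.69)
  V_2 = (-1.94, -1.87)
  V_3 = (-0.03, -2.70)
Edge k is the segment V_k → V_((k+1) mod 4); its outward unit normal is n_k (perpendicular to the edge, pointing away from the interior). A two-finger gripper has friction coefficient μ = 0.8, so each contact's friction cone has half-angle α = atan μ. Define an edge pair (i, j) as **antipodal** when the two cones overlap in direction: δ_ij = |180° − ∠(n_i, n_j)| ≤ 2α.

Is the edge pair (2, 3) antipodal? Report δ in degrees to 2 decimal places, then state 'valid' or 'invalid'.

δ = 100.38°, invalid

α = atan 0.8 = 38.66°;  2α = 77.32°
edge 2: e_2 = (+1.91, -0.83);  n_2 = (-0.3986, -0.9171)
edge 3: e_3 = (+2.55, +3.80);  n_3 = (+0.8304, -0.5572)
∠(n_2, n_3) = 79.62°
δ = |180° − 79.62°| = 100.38°
100.38° > 2α = 77.32°  →  invalid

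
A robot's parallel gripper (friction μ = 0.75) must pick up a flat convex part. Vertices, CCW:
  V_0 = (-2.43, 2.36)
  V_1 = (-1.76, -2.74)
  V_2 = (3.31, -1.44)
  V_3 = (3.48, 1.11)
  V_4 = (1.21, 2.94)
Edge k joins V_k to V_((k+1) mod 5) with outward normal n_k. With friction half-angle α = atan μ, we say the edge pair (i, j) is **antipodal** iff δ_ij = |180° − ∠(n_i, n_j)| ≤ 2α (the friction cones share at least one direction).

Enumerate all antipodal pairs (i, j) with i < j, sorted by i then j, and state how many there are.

α = atan 0.75 = 36.87°;  2α = 73.74°
n_0 = (-0.9915, -0.1303)
n_1 = (+0.2484, -0.9687)
n_2 = (+0.9978, -0.0665)
n_3 = (+0.6276, +0.7785)
n_4 = (-0.1574, +0.9875)
  (0,1): δ = 83.10°  ·
  (0,2): δ = 11.30°  ✓
  (0,3): δ = 43.64°  ✓
  (0,4): δ = 91.57°  ·
  (1,2): δ = 108.20°  ·
  (1,3): δ = 53.26°  ✓
  (1,4): δ = 5.33°  ✓
  (2,3): δ = 125.06°  ·
  (2,4): δ = 77.13°  ·
  (3,4): δ = 132.07°  ·
antipodal pairs: 4

count = 4; pairs: (0,2), (0,3), (1,3), (1,4)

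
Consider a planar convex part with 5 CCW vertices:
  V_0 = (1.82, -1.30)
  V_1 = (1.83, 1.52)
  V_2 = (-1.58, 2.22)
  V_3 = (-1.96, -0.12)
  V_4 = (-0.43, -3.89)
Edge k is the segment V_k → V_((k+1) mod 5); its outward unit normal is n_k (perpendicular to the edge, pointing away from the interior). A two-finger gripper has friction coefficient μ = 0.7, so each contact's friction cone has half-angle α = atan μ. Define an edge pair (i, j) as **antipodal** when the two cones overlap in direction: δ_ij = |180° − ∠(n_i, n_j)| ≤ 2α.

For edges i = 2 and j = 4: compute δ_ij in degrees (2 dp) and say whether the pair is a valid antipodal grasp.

α = atan 0.7 = 34.99°;  2α = 69.98°
edge 2: e_2 = (-0.38, -2.34);  n_2 = (-0.9871, +0.1603)
edge 4: e_4 = (+2.25, +2.59);  n_4 = (+0.7549, -0.6558)
∠(n_2, n_4) = 148.24°
δ = |180° − 148.24°| = 31.76°
31.76° ≤ 2α = 69.98°  →  valid

δ = 31.76°, valid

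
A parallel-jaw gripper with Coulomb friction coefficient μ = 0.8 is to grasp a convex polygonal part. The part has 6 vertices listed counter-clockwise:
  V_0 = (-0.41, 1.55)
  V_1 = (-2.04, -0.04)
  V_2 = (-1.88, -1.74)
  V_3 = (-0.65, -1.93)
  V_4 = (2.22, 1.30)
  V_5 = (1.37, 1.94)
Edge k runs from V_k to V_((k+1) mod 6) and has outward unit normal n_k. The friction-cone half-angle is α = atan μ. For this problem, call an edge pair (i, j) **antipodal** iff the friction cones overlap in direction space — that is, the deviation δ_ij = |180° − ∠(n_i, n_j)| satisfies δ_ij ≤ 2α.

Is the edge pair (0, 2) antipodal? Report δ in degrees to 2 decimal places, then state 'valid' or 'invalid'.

δ = 53.07°, valid

α = atan 0.8 = 38.66°;  2α = 77.32°
edge 0: e_0 = (-1.63, -1.59);  n_0 = (-0.6983, +0.7158)
edge 2: e_2 = (+1.23, -0.19);  n_2 = (-0.1527, -0.9883)
∠(n_0, n_2) = 126.93°
δ = |180° − 126.93°| = 53.07°
53.07° ≤ 2α = 77.32°  →  valid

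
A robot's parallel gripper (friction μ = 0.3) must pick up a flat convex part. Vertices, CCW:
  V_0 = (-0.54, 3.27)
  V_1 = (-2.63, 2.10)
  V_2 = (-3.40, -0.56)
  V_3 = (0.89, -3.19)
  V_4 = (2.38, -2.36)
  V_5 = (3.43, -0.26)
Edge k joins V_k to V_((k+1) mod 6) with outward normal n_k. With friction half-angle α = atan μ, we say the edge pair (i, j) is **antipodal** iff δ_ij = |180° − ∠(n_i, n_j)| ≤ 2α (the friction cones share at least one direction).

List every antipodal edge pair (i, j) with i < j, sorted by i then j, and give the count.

count = 3; pairs: (0,3), (1,4), (2,5)

α = atan 0.3 = 16.70°;  2α = 33.40°
n_0 = (-0.4885, +0.8726)
n_1 = (-0.9606, +0.2781)
n_2 = (-0.5227, -0.8525)
n_3 = (+0.4866, -0.8736)
n_4 = (+0.8944, -0.4472)
n_5 = (+0.6645, +0.7473)
  (0,1): δ = 135.38°  ·
  (0,2): δ = 60.75°  ·
  (0,3): δ = 0.12°  ✓
  (0,4): δ = 34.19°  ·
  (0,5): δ = 109.12°  ·
  (1,2): δ = 105.37°  ·
  (1,3): δ = 44.74°  ·
  (1,4): δ = 10.42°  ✓
  (1,5): δ = 64.50°  ·
  (2,3): δ = 119.37°  ·
  (2,4): δ = 85.05°  ·
  (2,5): δ = 10.13°  ✓
  (3,4): δ = 145.68°  ·
  (3,5): δ = 70.76°  ·
  (4,5): δ = 105.08°  ·
antipodal pairs: 3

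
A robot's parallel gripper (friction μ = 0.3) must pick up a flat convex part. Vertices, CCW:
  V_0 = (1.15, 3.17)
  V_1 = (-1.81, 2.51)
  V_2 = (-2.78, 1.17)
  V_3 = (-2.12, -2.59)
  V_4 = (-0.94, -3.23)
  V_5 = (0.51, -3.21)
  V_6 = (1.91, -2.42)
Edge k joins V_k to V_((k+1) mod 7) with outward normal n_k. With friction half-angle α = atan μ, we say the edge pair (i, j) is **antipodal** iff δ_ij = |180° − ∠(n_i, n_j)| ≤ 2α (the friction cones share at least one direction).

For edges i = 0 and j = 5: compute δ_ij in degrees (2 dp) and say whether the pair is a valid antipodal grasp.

α = atan 0.3 = 16.70°;  2α = 33.40°
edge 0: e_0 = (-2.96, -0.66);  n_0 = (-0.2176, +0.9760)
edge 5: e_5 = (+1.40, +0.79);  n_5 = (+0.4914, -0.8709)
∠(n_0, n_5) = 163.13°
δ = |180° − 163.13°| = 16.87°
16.87° ≤ 2α = 33.40°  →  valid

δ = 16.87°, valid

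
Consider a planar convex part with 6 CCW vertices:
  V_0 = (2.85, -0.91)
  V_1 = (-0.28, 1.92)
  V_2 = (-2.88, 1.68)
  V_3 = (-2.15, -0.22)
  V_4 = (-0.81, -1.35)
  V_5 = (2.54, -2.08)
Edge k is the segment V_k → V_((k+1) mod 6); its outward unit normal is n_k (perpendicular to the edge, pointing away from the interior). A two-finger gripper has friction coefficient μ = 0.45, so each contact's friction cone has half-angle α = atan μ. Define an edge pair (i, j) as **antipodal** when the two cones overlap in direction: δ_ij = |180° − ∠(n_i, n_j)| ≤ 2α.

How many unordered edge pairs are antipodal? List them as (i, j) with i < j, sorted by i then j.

α = atan 0.45 = 24.23°;  2α = 48.46°
n_0 = (+0.6707, +0.7418)
n_1 = (-0.0919, +0.9958)
n_2 = (-0.9335, -0.3586)
n_3 = (-0.6447, -0.7645)
n_4 = (-0.2129, -0.9771)
n_5 = (+0.9666, -0.2561)
  (0,1): δ = 132.61°  ·
  (0,2): δ = 26.86°  ✓
  (0,3): δ = 1.98°  ✓
  (0,4): δ = 29.83°  ✓
  (0,5): δ = 117.28°  ·
  (1,2): δ = 74.26°  ·
  (1,3): δ = 45.41°  ✓
  (1,4): δ = 17.57°  ✓
  (1,5): δ = 69.89°  ·
  (2,3): δ = 151.16°  ·
  (2,4): δ = 123.31°  ·
  (2,5): δ = 35.86°  ✓
  (3,4): δ = 152.15°  ·
  (3,5): δ = 64.70°  ·
  (4,5): δ = 92.55°  ·
antipodal pairs: 6

count = 6; pairs: (0,2), (0,3), (0,4), (1,3), (1,4), (2,5)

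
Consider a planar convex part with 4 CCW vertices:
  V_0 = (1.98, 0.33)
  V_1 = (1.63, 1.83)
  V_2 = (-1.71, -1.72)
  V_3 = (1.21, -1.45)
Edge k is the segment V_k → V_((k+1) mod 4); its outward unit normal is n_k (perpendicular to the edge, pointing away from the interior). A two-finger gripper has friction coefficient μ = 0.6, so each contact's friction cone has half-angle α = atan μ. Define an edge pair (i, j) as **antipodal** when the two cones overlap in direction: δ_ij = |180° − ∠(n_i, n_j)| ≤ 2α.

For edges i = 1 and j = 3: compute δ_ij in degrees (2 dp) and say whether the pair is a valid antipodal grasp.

δ = 19.86°, valid

α = atan 0.6 = 30.96°;  2α = 61.93°
edge 1: e_1 = (-3.34, -3.55);  n_1 = (-0.7283, +0.6852)
edge 3: e_3 = (+0.77, +1.78);  n_3 = (+0.9178, -0.3970)
∠(n_1, n_3) = 160.14°
δ = |180° − 160.14°| = 19.86°
19.86° ≤ 2α = 61.93°  →  valid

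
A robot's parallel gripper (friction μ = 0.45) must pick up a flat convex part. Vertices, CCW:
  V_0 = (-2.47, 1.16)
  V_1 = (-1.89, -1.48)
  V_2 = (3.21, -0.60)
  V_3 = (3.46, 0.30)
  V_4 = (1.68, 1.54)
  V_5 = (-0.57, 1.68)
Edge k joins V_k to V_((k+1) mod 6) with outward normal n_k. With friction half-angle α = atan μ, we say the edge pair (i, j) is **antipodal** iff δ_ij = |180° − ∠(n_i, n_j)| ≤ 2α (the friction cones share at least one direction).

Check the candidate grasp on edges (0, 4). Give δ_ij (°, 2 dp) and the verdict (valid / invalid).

α = atan 0.45 = 24.23°;  2α = 48.46°
edge 0: e_0 = (+0.58, -2.64);  n_0 = (-0.9767, -0.2146)
edge 4: e_4 = (-2.25, +0.14);  n_4 = (+0.0621, +0.9981)
∠(n_0, n_4) = 105.95°
δ = |180° − 105.95°| = 74.05°
74.05° > 2α = 48.46°  →  invalid

δ = 74.05°, invalid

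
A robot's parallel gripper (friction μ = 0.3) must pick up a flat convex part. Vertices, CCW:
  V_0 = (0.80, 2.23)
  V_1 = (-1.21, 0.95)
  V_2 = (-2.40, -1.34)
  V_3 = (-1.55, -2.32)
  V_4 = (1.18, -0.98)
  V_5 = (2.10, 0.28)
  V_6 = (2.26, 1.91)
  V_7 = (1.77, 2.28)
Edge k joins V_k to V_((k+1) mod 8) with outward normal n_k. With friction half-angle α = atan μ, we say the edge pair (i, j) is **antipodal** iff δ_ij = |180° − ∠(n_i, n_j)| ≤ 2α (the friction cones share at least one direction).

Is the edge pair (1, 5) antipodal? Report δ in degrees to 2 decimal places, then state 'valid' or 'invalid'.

δ = 21.85°, valid

α = atan 0.3 = 16.70°;  2α = 33.40°
edge 1: e_1 = (-1.19, -2.29);  n_1 = (-0.8873, +0.4611)
edge 5: e_5 = (+0.16, +1.63);  n_5 = (+0.9952, -0.0977)
∠(n_1, n_5) = 158.15°
δ = |180° − 158.15°| = 21.85°
21.85° ≤ 2α = 33.40°  →  valid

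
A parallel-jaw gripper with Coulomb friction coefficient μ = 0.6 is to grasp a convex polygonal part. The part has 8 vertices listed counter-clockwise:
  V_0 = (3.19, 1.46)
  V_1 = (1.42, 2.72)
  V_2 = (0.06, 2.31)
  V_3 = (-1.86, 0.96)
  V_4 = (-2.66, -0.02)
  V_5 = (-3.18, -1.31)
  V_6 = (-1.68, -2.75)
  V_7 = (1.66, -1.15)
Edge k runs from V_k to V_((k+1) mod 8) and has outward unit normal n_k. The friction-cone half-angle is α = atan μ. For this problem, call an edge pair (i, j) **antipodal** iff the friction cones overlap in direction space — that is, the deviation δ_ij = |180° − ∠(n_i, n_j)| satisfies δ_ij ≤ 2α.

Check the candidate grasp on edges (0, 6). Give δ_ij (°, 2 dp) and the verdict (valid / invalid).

δ = 61.04°, valid

α = atan 0.6 = 30.96°;  2α = 61.93°
edge 0: e_0 = (-1.77, +1.26);  n_0 = (+0.5799, +0.8147)
edge 6: e_6 = (+3.34, +1.60);  n_6 = (+0.4320, -0.9019)
∠(n_0, n_6) = 118.96°
δ = |180° − 118.96°| = 61.04°
61.04° ≤ 2α = 61.93°  →  valid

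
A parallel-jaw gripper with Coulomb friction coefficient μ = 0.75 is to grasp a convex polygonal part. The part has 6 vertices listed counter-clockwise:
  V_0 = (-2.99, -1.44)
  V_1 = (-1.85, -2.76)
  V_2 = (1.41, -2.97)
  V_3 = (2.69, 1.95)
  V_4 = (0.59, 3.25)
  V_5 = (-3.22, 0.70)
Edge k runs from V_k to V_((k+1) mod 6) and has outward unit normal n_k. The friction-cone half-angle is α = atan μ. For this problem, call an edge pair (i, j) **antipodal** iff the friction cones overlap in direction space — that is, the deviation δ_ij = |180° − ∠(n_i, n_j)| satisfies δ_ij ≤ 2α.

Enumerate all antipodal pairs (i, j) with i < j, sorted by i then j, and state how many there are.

α = atan 0.75 = 36.87°;  2α = 73.74°
n_0 = (-0.7568, -0.6536)
n_1 = (-0.0643, -0.9979)
n_2 = (+0.9678, -0.2518)
n_3 = (+0.5264, +0.8503)
n_4 = (-0.5562, +0.8310)
n_5 = (-0.9943, -0.1069)
  (0,1): δ = 134.50°  ·
  (0,2): δ = 55.40°  ✓
  (0,3): δ = 17.43°  ✓
  (0,4): δ = 82.98°  ·
  (0,5): δ = 145.32°  ·
  (1,2): δ = 100.90°  ·
  (1,3): δ = 28.07°  ✓
  (1,4): δ = 37.48°  ✓
  (1,5): δ = 99.82°  ·
  (2,3): δ = 107.18°  ·
  (2,4): δ = 41.62°  ✓
  (2,5): δ = 20.72°  ✓
  (3,4): δ = 114.45°  ·
  (3,5): δ = 52.11°  ✓
  (4,5): δ = 117.66°  ·
antipodal pairs: 7

count = 7; pairs: (0,2), (0,3), (1,3), (1,4), (2,4), (2,5), (3,5)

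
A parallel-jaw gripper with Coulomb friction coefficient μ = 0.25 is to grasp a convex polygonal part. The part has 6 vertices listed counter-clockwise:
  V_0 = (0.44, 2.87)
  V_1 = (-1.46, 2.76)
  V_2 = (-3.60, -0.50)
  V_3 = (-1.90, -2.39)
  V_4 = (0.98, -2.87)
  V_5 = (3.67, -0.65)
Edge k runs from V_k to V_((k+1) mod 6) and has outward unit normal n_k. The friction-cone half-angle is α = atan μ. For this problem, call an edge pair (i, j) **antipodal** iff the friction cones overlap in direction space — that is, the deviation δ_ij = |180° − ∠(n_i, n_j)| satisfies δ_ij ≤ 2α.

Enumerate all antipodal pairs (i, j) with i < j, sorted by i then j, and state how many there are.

count = 3; pairs: (0,3), (1,4), (2,5)

α = atan 0.25 = 14.04°;  2α = 28.07°
n_0 = (-0.0578, +0.9983)
n_1 = (-0.8360, +0.5488)
n_2 = (-0.7435, -0.6687)
n_3 = (-0.1644, -0.9864)
n_4 = (+0.6365, -0.7713)
n_5 = (+0.7368, +0.6761)
  (0,1): δ = 126.60°  ·
  (0,2): δ = 51.34°  ·
  (0,3): δ = 12.78°  ✓
  (0,4): δ = 36.22°  ·
  (0,5): δ = 129.23°  ·
  (1,2): δ = 104.75°  ·
  (1,3): δ = 66.18°  ·
  (1,4): δ = 17.19°  ✓
  (1,5): δ = 75.82°  ·
  (2,3): δ = 141.43°  ·
  (2,4): δ = 92.44°  ·
  (2,5): δ = 0.57°  ✓
  (3,4): δ = 131.01°  ·
  (3,5): δ = 38.00°  ·
  (4,5): δ = 86.99°  ·
antipodal pairs: 3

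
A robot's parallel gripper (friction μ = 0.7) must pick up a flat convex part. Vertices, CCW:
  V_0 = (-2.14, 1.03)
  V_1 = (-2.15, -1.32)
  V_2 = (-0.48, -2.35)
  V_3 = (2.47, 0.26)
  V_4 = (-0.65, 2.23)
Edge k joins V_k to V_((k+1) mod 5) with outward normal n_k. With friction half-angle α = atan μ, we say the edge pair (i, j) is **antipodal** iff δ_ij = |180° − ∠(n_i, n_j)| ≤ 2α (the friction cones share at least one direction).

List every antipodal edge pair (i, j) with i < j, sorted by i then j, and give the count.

count = 4; pairs: (0,2), (0,3), (1,3), (2,4)

α = atan 0.7 = 34.99°;  2α = 69.98°
n_0 = (-1.0000, +0.0043)
n_1 = (-0.5250, -0.8511)
n_2 = (+0.6626, -0.7489)
n_3 = (+0.5339, +0.8456)
n_4 = (-0.6272, +0.7788)
  (0,1): δ = 121.42°  ·
  (0,2): δ = 48.26°  ✓
  (0,3): δ = 57.98°  ✓
  (0,4): δ = 129.09°  ·
  (1,2): δ = 106.83°  ·
  (1,3): δ = 0.60°  ✓
  (1,4): δ = 70.51°  ·
  (2,3): δ = 73.77°  ·
  (2,4): δ = 2.65°  ✓
  (3,4): δ = 108.88°  ·
antipodal pairs: 4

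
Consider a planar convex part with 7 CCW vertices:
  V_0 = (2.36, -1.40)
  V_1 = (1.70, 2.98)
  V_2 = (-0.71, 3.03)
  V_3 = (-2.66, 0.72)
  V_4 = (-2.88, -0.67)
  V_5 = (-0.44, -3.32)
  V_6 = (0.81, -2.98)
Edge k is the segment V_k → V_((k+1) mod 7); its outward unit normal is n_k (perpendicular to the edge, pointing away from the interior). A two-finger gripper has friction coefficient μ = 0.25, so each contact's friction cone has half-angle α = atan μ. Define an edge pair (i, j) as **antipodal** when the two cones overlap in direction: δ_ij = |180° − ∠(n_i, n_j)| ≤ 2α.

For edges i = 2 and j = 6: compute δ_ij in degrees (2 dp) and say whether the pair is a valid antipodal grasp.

δ = 4.28°, valid

α = atan 0.25 = 14.04°;  2α = 28.07°
edge 2: e_2 = (-1.95, -2.31);  n_2 = (-0.7641, +0.6451)
edge 6: e_6 = (+1.55, +1.58);  n_6 = (+0.7139, -0.7003)
∠(n_2, n_6) = 175.72°
δ = |180° − 175.72°| = 4.28°
4.28° ≤ 2α = 28.07°  →  valid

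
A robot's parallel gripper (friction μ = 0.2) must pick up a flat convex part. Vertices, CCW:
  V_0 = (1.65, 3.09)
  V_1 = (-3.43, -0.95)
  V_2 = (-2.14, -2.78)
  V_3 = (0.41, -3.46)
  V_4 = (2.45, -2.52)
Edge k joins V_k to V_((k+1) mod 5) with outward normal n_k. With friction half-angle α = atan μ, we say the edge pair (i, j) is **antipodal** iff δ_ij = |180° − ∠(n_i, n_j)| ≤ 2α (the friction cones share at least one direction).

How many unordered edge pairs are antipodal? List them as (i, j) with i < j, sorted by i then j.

α = atan 0.2 = 11.31°;  2α = 22.62°
n_0 = (-0.6224, +0.7827)
n_1 = (-0.8173, -0.5762)
n_2 = (-0.2577, -0.9662)
n_3 = (+0.4185, -0.9082)
n_4 = (+0.9900, +0.1412)
  (0,1): δ = 93.31°  ·
  (0,2): δ = 53.43°  ·
  (0,3): δ = 13.75°  ✓
  (0,4): δ = 59.62°  ·
  (1,2): δ = 140.11°  ·
  (1,3): δ = 100.44°  ·
  (1,4): δ = 27.06°  ·
  (2,3): δ = 140.33°  ·
  (2,4): δ = 66.95°  ·
  (3,4): δ = 106.62°  ·
antipodal pairs: 1

count = 1; pairs: (0,3)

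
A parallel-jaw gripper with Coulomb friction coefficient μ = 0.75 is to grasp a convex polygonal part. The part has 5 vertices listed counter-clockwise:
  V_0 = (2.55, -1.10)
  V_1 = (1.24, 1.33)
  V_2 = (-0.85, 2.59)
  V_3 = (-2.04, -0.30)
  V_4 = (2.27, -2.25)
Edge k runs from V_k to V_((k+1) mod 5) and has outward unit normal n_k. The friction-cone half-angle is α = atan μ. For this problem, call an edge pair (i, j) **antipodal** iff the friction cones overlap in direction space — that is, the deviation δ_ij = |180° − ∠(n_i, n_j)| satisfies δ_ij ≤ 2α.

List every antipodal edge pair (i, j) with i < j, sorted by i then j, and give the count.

count = 4; pairs: (0,2), (0,3), (1,3), (2,4)

α = atan 0.75 = 36.87°;  2α = 73.74°
n_0 = (+0.8802, +0.4745)
n_1 = (+0.5163, +0.8564)
n_2 = (-0.9247, +0.3807)
n_3 = (-0.4122, -0.9111)
n_4 = (+0.9716, -0.2366)
  (0,1): δ = 149.41°  ·
  (0,2): δ = 50.71°  ✓
  (0,3): δ = 37.33°  ✓
  (0,4): δ = 137.99°  ·
  (1,2): δ = 81.30°  ·
  (1,3): δ = 6.74°  ✓
  (1,4): δ = 107.40°  ·
  (2,3): δ = 91.96°  ·
  (2,4): δ = 8.70°  ✓
  (3,4): δ = 79.34°  ·
antipodal pairs: 4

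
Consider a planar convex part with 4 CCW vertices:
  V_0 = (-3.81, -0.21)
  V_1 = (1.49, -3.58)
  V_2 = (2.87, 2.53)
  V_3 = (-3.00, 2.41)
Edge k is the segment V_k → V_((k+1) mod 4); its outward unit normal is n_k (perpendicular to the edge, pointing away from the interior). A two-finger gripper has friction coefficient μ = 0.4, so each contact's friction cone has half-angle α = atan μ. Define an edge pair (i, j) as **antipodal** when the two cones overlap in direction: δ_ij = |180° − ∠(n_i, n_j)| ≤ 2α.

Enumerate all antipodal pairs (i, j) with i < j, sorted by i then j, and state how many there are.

count = 2; pairs: (0,2), (1,3)

α = atan 0.4 = 21.80°;  2α = 43.60°
n_0 = (-0.5366, -0.8439)
n_1 = (+0.9754, -0.2203)
n_2 = (-0.0204, +0.9998)
n_3 = (-0.9554, +0.2954)
  (0,1): δ = 70.28°  ·
  (0,2): δ = 33.62°  ✓
  (0,3): δ = 105.27°  ·
  (1,2): δ = 76.10°  ·
  (1,3): δ = 4.45°  ✓
  (2,3): δ = 108.35°  ·
antipodal pairs: 2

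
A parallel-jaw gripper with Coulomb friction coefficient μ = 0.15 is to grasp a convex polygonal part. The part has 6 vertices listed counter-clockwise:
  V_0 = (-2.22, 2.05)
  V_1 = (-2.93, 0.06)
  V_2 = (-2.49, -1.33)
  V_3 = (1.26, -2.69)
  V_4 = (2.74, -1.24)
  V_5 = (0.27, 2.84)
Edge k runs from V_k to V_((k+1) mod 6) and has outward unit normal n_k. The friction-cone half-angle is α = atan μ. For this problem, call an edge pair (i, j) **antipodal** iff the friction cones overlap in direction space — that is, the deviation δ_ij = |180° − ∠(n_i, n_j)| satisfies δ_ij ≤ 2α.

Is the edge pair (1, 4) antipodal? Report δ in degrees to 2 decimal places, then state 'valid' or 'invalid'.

α = atan 0.15 = 8.53°;  2α = 17.06°
edge 1: e_1 = (+0.44, -1.39);  n_1 = (-0.9534, -0.3018)
edge 4: e_4 = (-2.47, +4.08);  n_4 = (+0.8555, +0.5179)
∠(n_1, n_4) = 166.37°
δ = |180° − 166.37°| = 13.63°
13.63° ≤ 2α = 17.06°  →  valid

δ = 13.63°, valid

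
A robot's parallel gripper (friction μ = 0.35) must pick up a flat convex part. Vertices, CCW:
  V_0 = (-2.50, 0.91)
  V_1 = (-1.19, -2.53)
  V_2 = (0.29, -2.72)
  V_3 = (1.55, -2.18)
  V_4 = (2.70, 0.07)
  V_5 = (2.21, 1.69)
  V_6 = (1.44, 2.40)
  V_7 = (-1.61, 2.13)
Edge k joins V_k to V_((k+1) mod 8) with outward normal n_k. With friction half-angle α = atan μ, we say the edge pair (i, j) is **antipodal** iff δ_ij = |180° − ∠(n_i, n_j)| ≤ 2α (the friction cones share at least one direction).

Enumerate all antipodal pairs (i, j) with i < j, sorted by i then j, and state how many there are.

α = atan 0.35 = 19.29°;  2α = 38.58°
n_0 = (-0.9345, -0.3559)
n_1 = (-0.1273, -0.9919)
n_2 = (+0.3939, -0.9191)
n_3 = (+0.8904, -0.4551)
n_4 = (+0.9572, +0.2895)
n_5 = (+0.6779, +0.7352)
n_6 = (-0.0882, +0.9961)
n_7 = (-0.8079, +0.5894)
  (0,1): δ = 118.16°  ·
  (0,2): δ = 87.65°  ·
  (0,3): δ = 47.92°  ·
  (0,4): δ = 4.02°  ✓
  (0,5): δ = 26.47°  ✓
  (0,6): δ = 74.21°  ·
  (0,7): δ = 123.04°  ·
  (1,2): δ = 149.49°  ·
  (1,3): δ = 109.76°  ·
  (1,4): δ = 65.86°  ·
  (1,5): δ = 35.36°  ✓
  (1,6): δ = 12.37°  ✓
  (1,7): δ = 61.20°  ·
  (2,3): δ = 140.27°  ·
  (2,4): δ = 96.37°  ·
  (2,5): δ = 65.88°  ·
  (2,6): δ = 18.14°  ✓
  (2,7): δ = 30.69°  ✓
  (3,4): δ = 136.10°  ·
  (3,5): δ = 105.61°  ·
  (3,6): δ = 57.87°  ·
  (3,7): δ = 9.04°  ✓
  (4,5): δ = 149.51°  ·
  (4,6): δ = 101.77°  ·
  (4,7): δ = 52.94°  ·
  (5,6): δ = 132.26°  ·
  (5,7): δ = 83.43°  ·
  (6,7): δ = 131.17°  ·
antipodal pairs: 7

count = 7; pairs: (0,4), (0,5), (1,5), (1,6), (2,6), (2,7), (3,7)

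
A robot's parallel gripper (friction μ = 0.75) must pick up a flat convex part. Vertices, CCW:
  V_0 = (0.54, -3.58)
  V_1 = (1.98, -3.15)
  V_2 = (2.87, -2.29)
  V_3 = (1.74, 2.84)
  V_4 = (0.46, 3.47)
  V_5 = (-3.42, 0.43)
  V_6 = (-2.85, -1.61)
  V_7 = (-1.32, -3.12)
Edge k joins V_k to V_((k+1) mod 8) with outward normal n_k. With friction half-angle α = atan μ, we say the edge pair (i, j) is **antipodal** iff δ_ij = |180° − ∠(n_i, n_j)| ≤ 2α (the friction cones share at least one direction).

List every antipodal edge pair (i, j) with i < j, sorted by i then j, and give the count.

α = atan 0.75 = 36.87°;  2α = 73.74°
n_0 = (+0.2861, -0.9582)
n_1 = (+0.6949, -0.7191)
n_2 = (+0.9766, +0.2151)
n_3 = (+0.4416, +0.8972)
n_4 = (-0.6167, +0.7872)
n_5 = (-0.9631, -0.2691)
n_6 = (-0.7024, -0.7117)
n_7 = (-0.2401, -0.9708)
  (0,1): δ = 152.61°  ·
  (0,2): δ = 94.20°  ·
  (0,3): δ = 42.83°  ✓
  (0,4): δ = 21.45°  ✓
  (0,5): δ = 88.98°  ·
  (0,6): δ = 118.75°  ·
  (0,7): δ = 149.48°  ·
  (1,2): δ = 121.60°  ·
  (1,3): δ = 70.22°  ✓
  (1,4): δ = 5.94°  ✓
  (1,5): δ = 61.59°  ✓
  (1,6): δ = 91.36°  ·
  (1,7): δ = 122.09°  ·
  (2,3): δ = 128.63°  ·
  (2,4): δ = 64.34°  ✓
  (2,5): δ = 3.19°  ✓
  (2,6): δ = 32.95°  ✓
  (2,7): δ = 63.69°  ✓
  (3,4): δ = 115.72°  ·
  (3,5): δ = 48.18°  ✓
  (3,6): δ = 18.42°  ✓
  (3,7): δ = 12.31°  ✓
  (4,5): δ = 112.47°  ·
  (4,6): δ = 82.70°  ·
  (4,7): δ = 51.97°  ✓
  (5,6): δ = 150.23°  ·
  (5,7): δ = 119.50°  ·
  (6,7): δ = 149.27°  ·
antipodal pairs: 13

count = 13; pairs: (0,3), (0,4), (1,3), (1,4), (1,5), (2,4), (2,5), (2,6), (2,7), (3,5), (3,6), (3,7), (4,7)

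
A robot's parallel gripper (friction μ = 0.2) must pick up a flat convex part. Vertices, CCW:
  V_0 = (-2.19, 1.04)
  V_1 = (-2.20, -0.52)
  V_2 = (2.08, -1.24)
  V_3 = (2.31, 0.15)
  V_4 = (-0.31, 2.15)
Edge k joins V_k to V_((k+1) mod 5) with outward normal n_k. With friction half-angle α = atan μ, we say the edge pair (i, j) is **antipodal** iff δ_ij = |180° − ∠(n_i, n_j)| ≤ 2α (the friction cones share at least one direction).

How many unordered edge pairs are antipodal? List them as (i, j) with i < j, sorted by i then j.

count = 1; pairs: (0,2)

α = atan 0.2 = 11.31°;  2α = 22.62°
n_0 = (-1.0000, +0.0064)
n_1 = (-0.1659, -0.9861)
n_2 = (+0.9866, -0.1632)
n_3 = (+0.6068, +0.7949)
n_4 = (-0.5084, +0.8611)
  (0,1): δ = 99.18°  ·
  (0,2): δ = 9.03°  ✓
  (0,3): δ = 53.01°  ·
  (0,4): δ = 120.93°  ·
  (1,2): δ = 89.85°  ·
  (1,3): δ = 27.81°  ·
  (1,4): δ = 40.11°  ·
  (2,3): δ = 117.96°  ·
  (2,4): δ = 50.05°  ·
  (3,4): δ = 112.08°  ·
antipodal pairs: 1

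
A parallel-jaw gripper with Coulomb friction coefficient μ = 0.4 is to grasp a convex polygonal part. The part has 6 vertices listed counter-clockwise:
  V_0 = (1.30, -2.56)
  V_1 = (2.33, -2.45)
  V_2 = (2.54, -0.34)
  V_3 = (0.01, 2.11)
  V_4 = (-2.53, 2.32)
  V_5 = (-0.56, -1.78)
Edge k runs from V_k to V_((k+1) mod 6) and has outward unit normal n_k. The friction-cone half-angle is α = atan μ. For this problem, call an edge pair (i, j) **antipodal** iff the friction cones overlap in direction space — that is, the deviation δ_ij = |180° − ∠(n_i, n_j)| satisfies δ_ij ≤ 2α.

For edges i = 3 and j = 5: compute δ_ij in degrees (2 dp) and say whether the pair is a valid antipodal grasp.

δ = 18.02°, valid

α = atan 0.4 = 21.80°;  2α = 43.60°
edge 3: e_3 = (-2.54, +0.21);  n_3 = (+0.0824, +0.9966)
edge 5: e_5 = (+1.86, -0.78);  n_5 = (-0.3867, -0.9222)
∠(n_3, n_5) = 161.98°
δ = |180° − 161.98°| = 18.02°
18.02° ≤ 2α = 43.60°  →  valid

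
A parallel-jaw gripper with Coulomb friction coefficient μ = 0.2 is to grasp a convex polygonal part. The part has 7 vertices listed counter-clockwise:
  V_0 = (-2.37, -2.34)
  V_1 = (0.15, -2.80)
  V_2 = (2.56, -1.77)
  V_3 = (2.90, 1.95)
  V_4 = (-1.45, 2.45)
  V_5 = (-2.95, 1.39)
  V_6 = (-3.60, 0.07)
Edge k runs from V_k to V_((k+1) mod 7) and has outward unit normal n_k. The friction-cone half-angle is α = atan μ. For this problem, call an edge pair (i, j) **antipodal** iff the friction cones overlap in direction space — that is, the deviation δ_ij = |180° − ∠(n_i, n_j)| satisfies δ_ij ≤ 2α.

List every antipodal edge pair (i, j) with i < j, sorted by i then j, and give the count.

α = atan 0.2 = 11.31°;  2α = 22.62°
n_0 = (-0.1796, -0.9837)
n_1 = (+0.3930, -0.9195)
n_2 = (+0.9958, -0.0910)
n_3 = (+0.1142, +0.9935)
n_4 = (-0.5771, +0.8167)
n_5 = (-0.8971, +0.4418)
n_6 = (-0.8907, -0.4546)
  (0,1): δ = 146.51°  ·
  (0,2): δ = 84.88°  ·
  (0,3): δ = 3.79°  ✓
  (0,4): δ = 45.59°  ·
  (0,5): δ = 74.13°  ·
  (0,6): δ = 127.38°  ·
  (1,2): δ = 118.36°  ·
  (1,3): δ = 29.70°  ·
  (1,4): δ = 12.11°  ✓
  (1,5): δ = 40.64°  ·
  (1,6): δ = 93.90°  ·
  (2,3): δ = 91.33°  ·
  (2,4): δ = 49.53°  ·
  (2,5): δ = 20.99°  ✓
  (2,6): δ = 32.26°  ·
  (3,4): δ = 138.20°  ·
  (3,5): δ = 109.66°  ·
  (3,6): δ = 56.40°  ·
  (4,5): δ = 151.46°  ·
  (4,6): δ = 98.21°  ·
  (5,6): δ = 126.74°  ·
antipodal pairs: 3

count = 3; pairs: (0,3), (1,4), (2,5)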